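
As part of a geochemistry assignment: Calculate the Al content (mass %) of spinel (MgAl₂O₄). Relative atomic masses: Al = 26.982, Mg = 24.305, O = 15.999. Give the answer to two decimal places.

M(MgAl₂O₄) = 142.265 g/mol.
Al contributes 2 × 26.982 = 53.964 g per mole.
53.964/142.265 = 0.3793 → 37.93%.

37.93 mass %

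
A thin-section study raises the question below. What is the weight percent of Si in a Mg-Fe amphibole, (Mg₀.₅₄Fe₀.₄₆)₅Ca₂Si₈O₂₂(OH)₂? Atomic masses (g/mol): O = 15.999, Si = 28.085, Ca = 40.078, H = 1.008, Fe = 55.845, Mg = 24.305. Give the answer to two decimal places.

25.39 mass %

Molar mass of (Mg₀.₅₄Fe₀.₄₆)₅Ca₂Si₈O₂₂(OH)₂: 2.70×24.305 + 2.30×55.845 + 2×40.078 + 8×28.085 + 24×15.999 + 2×1.008 = 884.895 g/mol.
Mass of Si per formula unit: 8 × 28.085 = 224.680 g.
Weight fraction Si = 224.680 / 884.895 = 0.2539.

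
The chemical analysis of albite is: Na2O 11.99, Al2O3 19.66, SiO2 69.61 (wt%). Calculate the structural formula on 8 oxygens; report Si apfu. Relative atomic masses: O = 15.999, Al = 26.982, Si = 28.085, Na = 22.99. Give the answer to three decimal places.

3.000 Si apfu

11.99 wt% Na2O ÷ 61.979 g/mol = 0.19345 mol, giving 0.38690 Na and 0.19345 O.
19.66 wt% Al2O3 ÷ 101.961 g/mol = 0.19282 mol, giving 0.38564 Al and 0.57846 O.
69.61 wt% SiO2 ÷ 60.083 g/mol = 1.15856 mol, giving 1.15856 Si and 2.31712 O.
Oxygen sums to 3.08903; scaling by 8/3.08903 = 2.58981 puts the formula on 8 O.
Si: 1.15856 × 2.58981 = 3.000 atoms per formula unit.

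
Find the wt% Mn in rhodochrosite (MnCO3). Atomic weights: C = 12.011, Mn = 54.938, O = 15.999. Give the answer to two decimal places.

47.79 weight percent

M(MnCO3) = 114.946 g/mol.
Mn contributes 1 × 54.938 = 54.938 g per mole.
54.938/114.946 = 0.4779 → 47.79%.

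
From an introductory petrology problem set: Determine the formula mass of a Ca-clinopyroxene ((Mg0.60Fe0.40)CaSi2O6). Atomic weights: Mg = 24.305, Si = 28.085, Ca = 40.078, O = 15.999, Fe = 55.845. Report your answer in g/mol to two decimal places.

The formula mass is the sum 0.60*24.305 + 0.40*55.845 + 1*40.078 + 2*28.085 + 6*15.999.

229.16 g/mol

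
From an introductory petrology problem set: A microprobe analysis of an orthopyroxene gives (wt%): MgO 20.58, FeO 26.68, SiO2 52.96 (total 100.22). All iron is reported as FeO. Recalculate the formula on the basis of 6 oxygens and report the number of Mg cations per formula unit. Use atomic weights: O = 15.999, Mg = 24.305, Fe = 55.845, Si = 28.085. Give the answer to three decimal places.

1.158 Mg apfu

20.58 wt% MgO ÷ 40.304 g/mol = 0.51062 mol, giving 0.51062 Mg and 0.51062 O.
26.68 wt% FeO ÷ 71.844 g/mol = 0.37136 mol, giving 0.37136 Fe and 0.37136 O.
52.96 wt% SiO2 ÷ 60.083 g/mol = 0.88145 mol, giving 0.88145 Si and 1.76290 O.
Oxygen sums to 2.64488; scaling by 6/2.64488 = 2.26853 puts the formula on 6 O.
Mg: 0.51062 × 2.26853 = 1.158 atoms per formula unit.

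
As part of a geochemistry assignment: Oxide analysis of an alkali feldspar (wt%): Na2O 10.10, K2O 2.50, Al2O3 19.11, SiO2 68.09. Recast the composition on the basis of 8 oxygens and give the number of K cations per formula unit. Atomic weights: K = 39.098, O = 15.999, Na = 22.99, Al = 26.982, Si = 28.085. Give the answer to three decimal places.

0.141 K apfu

Na2O (M=61.979): mol = 0.16296; Na = 0.32592, O = 0.16296.
K2O (M=94.195): mol = 0.02654; K = 0.05308, O = 0.02654.
Al2O3 (M=101.961): mol = 0.18742; Al = 0.37484, O = 0.56226.
SiO2 (M=60.083): mol = 1.13327; Si = 1.13327, O = 2.26654.
ΣO = 3.01830; factor = 8/ΣO = 2.65050.
K apfu = 0.05308 × 2.65050 = 0.141.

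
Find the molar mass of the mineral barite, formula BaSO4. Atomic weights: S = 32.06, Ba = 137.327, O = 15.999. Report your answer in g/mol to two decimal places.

Ba: 1 × 137.327 = 137.3270
S: 1 × 32.06 = 32.0600
O: 4 × 15.999 = 63.9960
Summing the contributions gives the formula mass.

233.38 g/mol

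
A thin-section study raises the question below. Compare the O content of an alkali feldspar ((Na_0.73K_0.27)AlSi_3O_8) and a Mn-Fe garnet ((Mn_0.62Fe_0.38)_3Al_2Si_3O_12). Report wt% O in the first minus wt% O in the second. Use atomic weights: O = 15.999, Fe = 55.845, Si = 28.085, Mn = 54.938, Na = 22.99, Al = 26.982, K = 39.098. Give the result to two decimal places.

O in (Na_0.73K_0.27)AlSi_3O_8: molar mass 266.568 g/mol; 8×15.999 = 127.992 g → 48.01 wt%.
O in (Mn_0.62Fe_0.38)_3Al_2Si_3O_12: molar mass 496.055 g/mol; 12×15.999 = 191.988 g → 38.70 wt%.
Difference = 48.01 − 38.70 = 9.31 percentage points.

9.31 percentage points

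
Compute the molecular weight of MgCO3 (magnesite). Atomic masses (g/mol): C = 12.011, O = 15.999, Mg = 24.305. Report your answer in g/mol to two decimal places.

84.31 g/mol

Mg: 1 × 24.305 = 24.3050
C: 1 × 12.011 = 12.0110
O: 3 × 15.999 = 47.9970
Summing the contributions gives the formula mass.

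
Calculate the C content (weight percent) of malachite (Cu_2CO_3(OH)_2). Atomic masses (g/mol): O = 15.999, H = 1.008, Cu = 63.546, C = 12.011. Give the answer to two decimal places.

5.43 weight percent

Molar mass of Cu_2CO_3(OH)_2: 2×63.546 + 1×12.011 + 5×15.999 + 2×1.008 = 221.114 g/mol.
Mass of C per formula unit: 1 × 12.011 = 12.011 g.
Weight fraction C = 12.011 / 221.114 = 0.0543.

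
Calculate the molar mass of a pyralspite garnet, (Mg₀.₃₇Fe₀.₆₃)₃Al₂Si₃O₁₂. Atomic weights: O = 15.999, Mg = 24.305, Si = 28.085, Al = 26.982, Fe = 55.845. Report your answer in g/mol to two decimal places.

462.73 g/mol

The formula mass is the sum 1.11(24.305) + 1.89(55.845) + 2(26.982) + 3(28.085) + 12(15.999).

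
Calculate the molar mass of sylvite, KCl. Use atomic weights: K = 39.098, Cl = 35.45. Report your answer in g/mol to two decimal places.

74.55 g/mol

M = 1(39.098) + 1(35.45)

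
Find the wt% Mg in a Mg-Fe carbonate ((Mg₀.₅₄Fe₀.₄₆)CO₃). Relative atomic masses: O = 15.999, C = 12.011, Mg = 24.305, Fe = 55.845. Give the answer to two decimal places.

Formula mass = 0.54*24.305 + 0.46*55.845 + 1*12.011 + 3*15.999 = 98.821 g/mol, of which 13.125 g is Mg.
So Mg makes up 13.125/98.821 = 0.1328 of the mass, i.e. 13.28%.

13.28 weight percent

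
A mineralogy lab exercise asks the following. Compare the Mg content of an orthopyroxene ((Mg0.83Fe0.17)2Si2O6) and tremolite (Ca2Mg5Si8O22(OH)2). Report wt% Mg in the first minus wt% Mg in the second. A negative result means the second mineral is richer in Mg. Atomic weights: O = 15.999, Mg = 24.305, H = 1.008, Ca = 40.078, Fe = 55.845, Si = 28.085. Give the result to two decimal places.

4.12 percentage points

First mineral: 40.346 g Mg in 211.498 g formula = 19.08 wt% Mg.
Second mineral: 121.525 g Mg in 812.353 g formula = 14.96 wt% Mg.
19.08% − 14.96% gives a difference of 4.12 percentage points.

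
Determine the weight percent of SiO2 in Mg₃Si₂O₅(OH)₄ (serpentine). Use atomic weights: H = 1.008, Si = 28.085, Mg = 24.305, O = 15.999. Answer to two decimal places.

43.36 wt%

Molar mass of Mg₃Si₂O₅(OH)₄ = 3·24.305 + 2·28.085 + 9·15.999 + 4·1.008 = 277.108 g/mol.
Each formula unit contains 2 Si, equivalent to 2/1 = 2.0000 mol SiO2.
M(SiO2) = 1×28.085 + 2×15.999 = 60.083 g/mol.
Mass of SiO2 per formula unit = 2.0000 × 60.083 = 120.166 g.
SiO2 wt% = 120.166 / 277.108 × 100 = 43.36%.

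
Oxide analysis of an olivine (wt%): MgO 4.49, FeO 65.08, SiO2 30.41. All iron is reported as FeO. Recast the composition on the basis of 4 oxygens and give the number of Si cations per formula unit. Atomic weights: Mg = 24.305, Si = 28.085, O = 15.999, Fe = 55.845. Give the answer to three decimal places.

MgO (M=40.304): mol = 0.11140; Mg = 0.11140, O = 0.11140.
FeO (M=71.844): mol = 0.90585; Fe = 0.90585, O = 0.90585.
SiO2 (M=60.083): mol = 0.50613; Si = 0.50613, O = 1.01226.
ΣO = 2.02951; factor = 4/ΣO = 1.97092.
Si apfu = 0.50613 × 1.97092 = 0.998.

0.998 Si apfu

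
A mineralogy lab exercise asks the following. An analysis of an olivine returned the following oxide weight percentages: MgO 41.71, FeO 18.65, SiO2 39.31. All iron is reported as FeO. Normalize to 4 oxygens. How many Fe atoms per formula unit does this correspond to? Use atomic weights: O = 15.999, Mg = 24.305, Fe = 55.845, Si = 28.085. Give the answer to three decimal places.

0.399 Fe apfu

MgO (M=40.304): mol = 1.03488; Mg = 1.03488, O = 1.03488.
FeO (M=71.844): mol = 0.25959; Fe = 0.25959, O = 0.25959.
SiO2 (M=60.083): mol = 0.65426; Si = 0.65426, O = 1.30852.
ΣO = 2.60299; factor = 4/ΣO = 1.53669.
Fe apfu = 0.25959 × 1.53669 = 0.399.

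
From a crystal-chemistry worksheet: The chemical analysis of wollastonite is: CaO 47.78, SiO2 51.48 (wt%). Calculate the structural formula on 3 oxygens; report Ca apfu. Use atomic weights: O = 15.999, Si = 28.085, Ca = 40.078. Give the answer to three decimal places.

CaO (M=56.077): mol = 0.85204; Ca = 0.85204, O = 0.85204.
SiO2 (M=60.083): mol = 0.85681; Si = 0.85681, O = 1.71362.
ΣO = 2.56566; factor = 3/ΣO = 1.16929.
Ca apfu = 0.85204 × 1.16929 = 0.996.

0.996 Ca apfu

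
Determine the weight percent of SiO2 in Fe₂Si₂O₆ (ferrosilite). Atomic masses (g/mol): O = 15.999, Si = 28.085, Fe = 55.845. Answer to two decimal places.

45.54 wt%

M(Fe₂Si₂O₆) = 263.854 g/mol; M(SiO2) = 60.083 g/mol.
Moles SiO2 per formula unit = 2 Si ÷ 1 = 2.0000.
SiO2 fraction = (2.0000 × 60.083) / 263.854 = 120.166/263.854 = 0.4554.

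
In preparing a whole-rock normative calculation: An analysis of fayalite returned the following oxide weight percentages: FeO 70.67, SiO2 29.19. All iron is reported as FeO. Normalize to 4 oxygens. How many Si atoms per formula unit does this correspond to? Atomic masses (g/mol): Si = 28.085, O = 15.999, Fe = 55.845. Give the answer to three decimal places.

70.67 wt% FeO ÷ 71.844 g/mol = 0.98366 mol, giving 0.98366 Fe and 0.98366 O.
29.19 wt% SiO2 ÷ 60.083 g/mol = 0.48583 mol, giving 0.48583 Si and 0.97166 O.
Oxygen sums to 1.95532; scaling by 4/1.95532 = 2.04570 puts the formula on 4 O.
Si: 0.48583 × 2.04570 = 0.994 atoms per formula unit.

0.994 Si apfu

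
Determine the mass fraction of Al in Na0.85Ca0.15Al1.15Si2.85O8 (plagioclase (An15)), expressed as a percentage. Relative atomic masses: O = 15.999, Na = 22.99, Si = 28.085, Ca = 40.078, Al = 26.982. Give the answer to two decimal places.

11.73 mass %

Formula mass = 0.85×22.99 + 0.15×40.078 + 1.15×26.982 + 2.85×28.085 + 8×15.999 = 264.617 g/mol, of which 31.029 g is Al.
So Al makes up 31.029/264.617 = 0.1173 of the mass, i.e. 11.73%.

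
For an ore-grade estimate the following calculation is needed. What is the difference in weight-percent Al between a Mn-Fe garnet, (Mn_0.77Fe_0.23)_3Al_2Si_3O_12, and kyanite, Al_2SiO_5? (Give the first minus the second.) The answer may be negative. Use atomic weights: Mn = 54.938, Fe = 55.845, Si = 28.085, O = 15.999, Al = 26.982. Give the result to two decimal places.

-22.41 percentage points

First mineral: 53.964 g Al in 495.647 g formula = 10.89 wt% Al.
Second mineral: 53.964 g Al in 162.044 g formula = 33.30 wt% Al.
10.89% − 33.30% gives a difference of -22.41 percentage points.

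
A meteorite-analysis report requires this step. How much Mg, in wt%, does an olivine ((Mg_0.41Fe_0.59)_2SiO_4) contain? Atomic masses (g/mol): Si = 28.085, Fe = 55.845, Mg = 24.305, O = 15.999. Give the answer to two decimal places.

Formula mass = 0.82*24.305 + 1.18*55.845 + 1*28.085 + 4*15.999 = 177.908 g/mol, of which 19.930 g is Mg.
So Mg makes up 19.930/177.908 = 0.1120 of the mass, i.e. 11.20%.

11.20 wt%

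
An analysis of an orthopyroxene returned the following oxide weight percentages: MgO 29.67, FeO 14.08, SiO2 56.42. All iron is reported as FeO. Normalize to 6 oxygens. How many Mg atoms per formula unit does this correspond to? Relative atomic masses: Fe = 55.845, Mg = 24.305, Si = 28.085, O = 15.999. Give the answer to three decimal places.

MgO: 29.67/40.304 = 0.73616 mol → 0.73616 mol Mg, 0.73616 mol O.
FeO: 14.08/71.844 = 0.19598 mol → 0.19598 mol Fe, 0.19598 mol O.
SiO2: 56.42/60.083 = 0.93903 mol → 0.93903 mol Si, 1.87806 mol O.
Total oxygen = 2.81020 mol. Normalization factor = 6/2.81020 = 2.13508.
Mg per 6 O = 0.73616 × 2.13508 = 1.572.

1.572 Mg apfu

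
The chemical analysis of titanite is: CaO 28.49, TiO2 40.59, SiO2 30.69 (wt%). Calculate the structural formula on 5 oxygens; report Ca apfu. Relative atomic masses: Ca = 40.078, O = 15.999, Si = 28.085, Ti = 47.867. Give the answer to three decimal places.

CaO (M=56.077): mol = 0.50805; Ca = 0.50805, O = 0.50805.
TiO2 (M=79.865): mol = 0.50823; Ti = 0.50823, O = 1.01646.
SiO2 (M=60.083): mol = 0.51079; Si = 0.51079, O = 1.02158.
ΣO = 2.54609; factor = 5/ΣO = 1.96380.
Ca apfu = 0.50805 × 1.96380 = 0.998.

0.998 Ca apfu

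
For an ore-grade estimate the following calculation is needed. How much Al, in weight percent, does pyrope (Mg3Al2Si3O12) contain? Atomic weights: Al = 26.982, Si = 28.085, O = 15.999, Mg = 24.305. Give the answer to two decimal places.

13.39 weight percent

Molar mass of Mg3Al2Si3O12: 3*24.305 + 2*26.982 + 3*28.085 + 12*15.999 = 403.122 g/mol.
Mass of Al per formula unit: 2 × 26.982 = 53.964 g.
Weight fraction Al = 53.964 / 403.122 = 0.1339.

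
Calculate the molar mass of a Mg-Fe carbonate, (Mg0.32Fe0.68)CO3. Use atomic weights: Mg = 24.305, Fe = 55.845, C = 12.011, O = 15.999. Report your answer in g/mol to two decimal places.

105.76 g/mol

The formula mass is the sum 0.32*24.305 + 0.68*55.845 + 1*12.011 + 3*15.999.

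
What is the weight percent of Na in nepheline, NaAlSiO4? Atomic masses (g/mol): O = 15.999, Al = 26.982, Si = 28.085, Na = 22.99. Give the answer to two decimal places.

Formula mass = 1×22.99 + 1×26.982 + 1×28.085 + 4×15.999 = 142.053 g/mol, of which 22.990 g is Na.
So Na makes up 22.990/142.053 = 0.1618 of the mass, i.e. 16.18%.

16.18 weight percent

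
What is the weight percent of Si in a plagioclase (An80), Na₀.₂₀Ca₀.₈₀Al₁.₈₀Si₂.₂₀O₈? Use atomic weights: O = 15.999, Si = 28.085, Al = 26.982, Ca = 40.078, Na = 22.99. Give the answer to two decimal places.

Formula mass = 0.20×22.99 + 0.80×40.078 + 1.80×26.982 + 2.20×28.085 + 8×15.999 = 275.007 g/mol, of which 61.787 g is Si.
So Si makes up 61.787/275.007 = 0.2247 of the mass, i.e. 22.47%.

22.47 mass %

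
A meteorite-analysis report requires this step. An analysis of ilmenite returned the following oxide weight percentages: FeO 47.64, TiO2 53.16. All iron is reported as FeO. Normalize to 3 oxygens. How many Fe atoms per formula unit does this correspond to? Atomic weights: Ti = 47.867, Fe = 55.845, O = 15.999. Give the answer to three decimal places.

0.997 Fe apfu

FeO (M=71.844): mol = 0.66310; Fe = 0.66310, O = 0.66310.
TiO2 (M=79.865): mol = 0.66562; Ti = 0.66562, O = 1.33124.
ΣO = 1.99434; factor = 3/ΣO = 1.50426.
Fe apfu = 0.66310 × 1.50426 = 0.997.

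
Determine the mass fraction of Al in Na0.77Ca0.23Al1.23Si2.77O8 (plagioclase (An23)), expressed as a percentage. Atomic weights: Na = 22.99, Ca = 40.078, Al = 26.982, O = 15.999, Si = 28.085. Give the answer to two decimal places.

Formula mass = 0.77×22.99 + 0.23×40.078 + 1.23×26.982 + 2.77×28.085 + 8×15.999 = 265.896 g/mol, of which 33.188 g is Al.
So Al makes up 33.188/265.896 = 0.1248 of the mass, i.e. 12.48%.

12.48 weight percent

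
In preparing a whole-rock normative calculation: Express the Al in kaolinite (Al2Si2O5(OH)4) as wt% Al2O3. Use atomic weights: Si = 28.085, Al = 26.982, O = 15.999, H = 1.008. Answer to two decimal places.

M(Al2Si2O5(OH)4) = 258.157 g/mol; M(Al2O3) = 101.961 g/mol.
Moles Al2O3 per formula unit = 2 Al ÷ 2 = 1.0000.
Al2O3 fraction = (1.0000 × 101.961) / 258.157 = 101.961/258.157 = 0.3950.

39.50 wt%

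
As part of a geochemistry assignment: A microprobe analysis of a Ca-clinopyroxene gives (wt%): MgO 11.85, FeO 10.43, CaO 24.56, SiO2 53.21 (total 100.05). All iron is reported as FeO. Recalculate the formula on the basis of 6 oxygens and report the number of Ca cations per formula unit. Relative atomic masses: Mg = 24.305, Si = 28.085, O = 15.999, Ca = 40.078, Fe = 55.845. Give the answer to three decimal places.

0.992 Ca apfu

MgO: 11.85/40.304 = 0.29402 mol → 0.29402 mol Mg, 0.29402 mol O.
FeO: 10.43/71.844 = 0.14518 mol → 0.14518 mol Fe, 0.14518 mol O.
CaO: 24.56/56.077 = 0.43797 mol → 0.43797 mol Ca, 0.43797 mol O.
SiO2: 53.21/60.083 = 0.88561 mol → 0.88561 mol Si, 1.77122 mol O.
Total oxygen = 2.64839 mol. Normalization factor = 6/2.64839 = 2.26553.
Ca per 6 O = 0.43797 × 2.26553 = 0.992.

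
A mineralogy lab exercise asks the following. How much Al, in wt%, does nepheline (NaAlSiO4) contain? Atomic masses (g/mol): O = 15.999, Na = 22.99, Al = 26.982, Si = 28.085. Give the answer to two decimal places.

Formula mass = 1*22.99 + 1*26.982 + 1*28.085 + 4*15.999 = 142.053 g/mol, of which 26.982 g is Al.
So Al makes up 26.982/142.053 = 0.1899 of the mass, i.e. 18.99%.

18.99 wt%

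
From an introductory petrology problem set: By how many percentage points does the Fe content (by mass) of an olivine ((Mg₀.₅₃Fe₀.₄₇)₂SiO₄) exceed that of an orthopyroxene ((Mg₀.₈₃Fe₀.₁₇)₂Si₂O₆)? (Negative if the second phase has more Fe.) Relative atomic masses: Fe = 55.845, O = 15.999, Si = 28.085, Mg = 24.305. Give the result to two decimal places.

First mineral: 52.494 g Fe in 170.339 g formula = 30.82 wt% Fe.
Second mineral: 18.987 g Fe in 211.498 g formula = 8.98 wt% Fe.
30.82% − 8.98% gives a difference of 21.84 percentage points.

21.84 percentage points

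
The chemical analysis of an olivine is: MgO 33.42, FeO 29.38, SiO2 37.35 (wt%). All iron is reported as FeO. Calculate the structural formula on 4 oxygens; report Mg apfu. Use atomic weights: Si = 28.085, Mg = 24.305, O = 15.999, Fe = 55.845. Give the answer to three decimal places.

1.337 Mg apfu

MgO (M=40.304): mol = 0.82920; Mg = 0.82920, O = 0.82920.
FeO (M=71.844): mol = 0.40894; Fe = 0.40894, O = 0.40894.
SiO2 (M=60.083): mol = 0.62164; Si = 0.62164, O = 1.24328.
ΣO = 2.48142; factor = 4/ΣO = 1.61198.
Mg apfu = 0.82920 × 1.61198 = 1.337.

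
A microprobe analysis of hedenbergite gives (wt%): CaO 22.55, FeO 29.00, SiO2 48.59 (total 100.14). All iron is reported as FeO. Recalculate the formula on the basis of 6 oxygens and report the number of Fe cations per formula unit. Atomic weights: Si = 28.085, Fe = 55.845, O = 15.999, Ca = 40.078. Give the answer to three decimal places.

22.55 wt% CaO ÷ 56.077 g/mol = 0.40213 mol, giving 0.40213 Ca and 0.40213 O.
29.00 wt% FeO ÷ 71.844 g/mol = 0.40365 mol, giving 0.40365 Fe and 0.40365 O.
48.59 wt% SiO2 ÷ 60.083 g/mol = 0.80871 mol, giving 0.80871 Si and 1.61742 O.
Oxygen sums to 2.42320; scaling by 6/2.42320 = 2.47606 puts the formula on 6 O.
Fe: 0.40365 × 2.47606 = 0.999 atoms per formula unit.

0.999 Fe apfu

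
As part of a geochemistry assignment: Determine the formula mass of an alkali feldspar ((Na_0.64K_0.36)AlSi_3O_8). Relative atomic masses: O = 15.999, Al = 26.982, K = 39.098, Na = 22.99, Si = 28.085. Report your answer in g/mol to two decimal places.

M = 0.64(22.99) + 0.36(39.098) + 1(26.982) + 3(28.085) + 8(15.999)

268.02 g/mol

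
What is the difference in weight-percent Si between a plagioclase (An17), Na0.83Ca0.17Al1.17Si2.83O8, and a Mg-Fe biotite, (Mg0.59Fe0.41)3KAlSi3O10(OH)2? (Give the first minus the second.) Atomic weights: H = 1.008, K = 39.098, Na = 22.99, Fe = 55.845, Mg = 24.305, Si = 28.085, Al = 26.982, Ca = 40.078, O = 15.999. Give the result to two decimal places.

First mineral: 79.481 g Si in 264.936 g formula = 30.00 wt% Si.
Second mineral: 84.255 g Si in 456.048 g formula = 18.48 wt% Si.
30.00% − 18.48% gives a difference of 11.52 percentage points.

11.52 percentage points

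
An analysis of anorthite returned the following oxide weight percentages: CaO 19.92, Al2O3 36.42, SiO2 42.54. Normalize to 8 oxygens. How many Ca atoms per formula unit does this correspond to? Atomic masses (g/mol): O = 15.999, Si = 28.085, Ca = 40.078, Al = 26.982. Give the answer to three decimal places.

1.000 Ca apfu

CaO: 19.92/56.077 = 0.35523 mol → 0.35523 mol Ca, 0.35523 mol O.
Al2O3: 36.42/101.961 = 0.35720 mol → 0.71440 mol Al, 1.07160 mol O.
SiO2: 42.54/60.083 = 0.70802 mol → 0.70802 mol Si, 1.41604 mol O.
Total oxygen = 2.84287 mol. Normalization factor = 8/2.84287 = 2.81406.
Ca per 8 O = 0.35523 × 2.81406 = 1.000.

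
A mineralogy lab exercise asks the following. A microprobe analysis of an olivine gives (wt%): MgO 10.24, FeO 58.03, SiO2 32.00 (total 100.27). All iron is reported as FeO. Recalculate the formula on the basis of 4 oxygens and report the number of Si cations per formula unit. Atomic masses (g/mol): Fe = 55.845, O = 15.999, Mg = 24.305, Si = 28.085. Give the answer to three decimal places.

1.002 Si apfu

MgO (M=40.304): mol = 0.25407; Mg = 0.25407, O = 0.25407.
FeO (M=71.844): mol = 0.80772; Fe = 0.80772, O = 0.80772.
SiO2 (M=60.083): mol = 0.53260; Si = 0.53260, O = 1.06520.
ΣO = 2.12699; factor = 4/ΣO = 1.88059.
Si apfu = 0.53260 × 1.88059 = 1.002.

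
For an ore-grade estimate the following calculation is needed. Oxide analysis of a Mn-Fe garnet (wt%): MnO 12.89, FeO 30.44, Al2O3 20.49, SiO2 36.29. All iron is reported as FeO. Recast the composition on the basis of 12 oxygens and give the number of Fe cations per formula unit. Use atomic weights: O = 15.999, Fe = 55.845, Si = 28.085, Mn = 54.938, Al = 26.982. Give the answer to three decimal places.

2.104 Fe apfu

12.89 wt% MnO ÷ 70.937 g/mol = 0.18171 mol, giving 0.18171 Mn and 0.18171 O.
30.44 wt% FeO ÷ 71.844 g/mol = 0.42370 mol, giving 0.42370 Fe and 0.42370 O.
20.49 wt% Al2O3 ÷ 101.961 g/mol = 0.20096 mol, giving 0.40192 Al and 0.60288 O.
36.29 wt% SiO2 ÷ 60.083 g/mol = 0.60400 mol, giving 0.60400 Si and 1.20800 O.
Oxygen sums to 2.41629; scaling by 12/2.41629 = 4.96629 puts the formula on 12 O.
Fe: 0.42370 × 4.96629 = 2.104 atoms per formula unit.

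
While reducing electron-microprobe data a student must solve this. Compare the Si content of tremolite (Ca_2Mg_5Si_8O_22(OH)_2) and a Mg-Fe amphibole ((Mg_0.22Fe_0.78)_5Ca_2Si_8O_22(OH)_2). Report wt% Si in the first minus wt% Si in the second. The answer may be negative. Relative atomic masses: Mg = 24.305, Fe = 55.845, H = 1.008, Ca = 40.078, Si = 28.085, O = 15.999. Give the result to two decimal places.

M(Ca_2Mg_5Si_8O_22(OH)_2) = 812.353 g/mol, so wt% Si = 224.680/812.353 × 100 = 27.66%.
M((Mg_0.22Fe_0.78)_5Ca_2Si_8O_22(OH)_2) = 935.359 g/mol, so wt% Si = 224.680/935.359 × 100 = 24.02%.
27.66 − 24.02 = 3.64 pp.

3.64 percentage points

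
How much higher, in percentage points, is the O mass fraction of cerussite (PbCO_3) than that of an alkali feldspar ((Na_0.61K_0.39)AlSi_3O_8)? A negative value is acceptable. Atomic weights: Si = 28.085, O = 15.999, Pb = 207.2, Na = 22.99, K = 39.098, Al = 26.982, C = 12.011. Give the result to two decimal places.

First mineral: 47.997 g O in 267.208 g formula = 17.96 wt% O.
Second mineral: 127.992 g O in 268.501 g formula = 47.67 wt% O.
17.96% − 47.67% gives a difference of -29.71 percentage points.

-29.71 percentage points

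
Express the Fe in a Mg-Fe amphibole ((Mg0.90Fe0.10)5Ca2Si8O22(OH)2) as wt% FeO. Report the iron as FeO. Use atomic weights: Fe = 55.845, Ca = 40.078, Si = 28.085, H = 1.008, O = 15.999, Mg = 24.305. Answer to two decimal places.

Molar mass of (Mg0.90Fe0.10)5Ca2Si8O22(OH)2 = 4.50·24.305 + 0.50·55.845 + 2·40.078 + 8·28.085 + 24·15.999 + 2·1.008 = 828.123 g/mol.
Each formula unit contains 0.50 Fe, equivalent to 0.50/1 = 0.5000 mol FeO.
M(FeO) = 1×55.845 + 1×15.999 = 71.844 g/mol.
Mass of FeO per formula unit = 0.5000 × 71.844 = 35.922 g.
FeO wt% = 35.922 / 828.123 × 100 = 4.34%.

4.34 wt%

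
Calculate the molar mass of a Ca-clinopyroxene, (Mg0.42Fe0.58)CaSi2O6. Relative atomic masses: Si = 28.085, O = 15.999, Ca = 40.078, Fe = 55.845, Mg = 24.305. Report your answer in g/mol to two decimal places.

234.84 g/mol

M = 0.42*24.305 + 0.58*55.845 + 1*40.078 + 2*28.085 + 6*15.999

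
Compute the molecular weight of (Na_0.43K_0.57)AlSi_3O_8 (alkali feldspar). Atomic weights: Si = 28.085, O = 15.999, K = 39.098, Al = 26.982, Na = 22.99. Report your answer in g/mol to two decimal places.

271.40 g/mol

The formula mass is the sum 0.43×22.99 + 0.57×39.098 + 1×26.982 + 3×28.085 + 8×15.999.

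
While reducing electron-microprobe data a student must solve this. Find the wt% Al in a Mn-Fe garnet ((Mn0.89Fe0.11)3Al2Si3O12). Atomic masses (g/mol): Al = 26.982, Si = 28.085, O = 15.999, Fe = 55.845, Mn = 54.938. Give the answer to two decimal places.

Formula mass = 2.67*54.938 + 0.33*55.845 + 2*26.982 + 3*28.085 + 12*15.999 = 495.320 g/mol, of which 53.964 g is Al.
So Al makes up 53.964/495.320 = 0.1089 of the mass, i.e. 10.89%.

10.89 mass %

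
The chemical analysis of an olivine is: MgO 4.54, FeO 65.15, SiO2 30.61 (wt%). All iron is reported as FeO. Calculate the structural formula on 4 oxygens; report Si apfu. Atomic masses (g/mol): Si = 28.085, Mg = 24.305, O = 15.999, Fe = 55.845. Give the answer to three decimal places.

1.000 Si apfu

MgO: 4.54/40.304 = 0.11264 mol → 0.11264 mol Mg, 0.11264 mol O.
FeO: 65.15/71.844 = 0.90683 mol → 0.90683 mol Fe, 0.90683 mol O.
SiO2: 30.61/60.083 = 0.50946 mol → 0.50946 mol Si, 1.01892 mol O.
Total oxygen = 2.03839 mol. Normalization factor = 4/2.03839 = 1.96233.
Si per 4 O = 0.50946 × 1.96233 = 1.000.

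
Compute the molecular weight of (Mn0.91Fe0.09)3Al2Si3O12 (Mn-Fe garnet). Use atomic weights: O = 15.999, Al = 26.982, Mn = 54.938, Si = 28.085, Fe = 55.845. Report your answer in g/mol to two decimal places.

495.27 g/mol

The formula mass is the sum 2.73(54.938) + 0.27(55.845) + 2(26.982) + 3(28.085) + 12(15.999).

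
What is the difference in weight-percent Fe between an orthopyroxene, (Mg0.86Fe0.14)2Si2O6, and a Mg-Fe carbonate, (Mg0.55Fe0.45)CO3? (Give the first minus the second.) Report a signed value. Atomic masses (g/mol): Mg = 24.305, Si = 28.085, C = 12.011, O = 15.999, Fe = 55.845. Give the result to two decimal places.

-18.05 percentage points

First mineral: 15.637 g Fe in 209.605 g formula = 7.46 wt% Fe.
Second mineral: 25.130 g Fe in 98.506 g formula = 25.51 wt% Fe.
7.46% − 25.51% gives a difference of -18.05 percentage points.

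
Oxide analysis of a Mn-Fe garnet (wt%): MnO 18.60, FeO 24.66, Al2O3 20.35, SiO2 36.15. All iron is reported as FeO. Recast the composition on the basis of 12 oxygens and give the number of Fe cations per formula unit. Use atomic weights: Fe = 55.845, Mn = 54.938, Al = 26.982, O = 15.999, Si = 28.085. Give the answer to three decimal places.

1.711 Fe apfu

18.60 wt% MnO ÷ 70.937 g/mol = 0.26220 mol, giving 0.26220 Mn and 0.26220 O.
24.66 wt% FeO ÷ 71.844 g/mol = 0.34324 mol, giving 0.34324 Fe and 0.34324 O.
20.35 wt% Al2O3 ÷ 101.961 g/mol = 0.19959 mol, giving 0.39918 Al and 0.59877 O.
36.15 wt% SiO2 ÷ 60.083 g/mol = 0.60167 mol, giving 0.60167 Si and 1.20334 O.
Oxygen sums to 2.40755; scaling by 12/2.40755 = 4.98432 puts the formula on 12 O.
Fe: 0.34324 × 4.98432 = 1.711 atoms per formula unit.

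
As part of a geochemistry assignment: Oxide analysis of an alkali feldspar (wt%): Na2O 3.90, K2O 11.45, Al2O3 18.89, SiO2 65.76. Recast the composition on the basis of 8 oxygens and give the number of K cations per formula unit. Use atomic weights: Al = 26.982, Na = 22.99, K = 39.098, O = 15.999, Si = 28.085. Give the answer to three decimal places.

3.90 wt% Na2O ÷ 61.979 g/mol = 0.06292 mol, giving 0.12584 Na and 0.06292 O.
11.45 wt% K2O ÷ 94.195 g/mol = 0.12156 mol, giving 0.24312 K and 0.12156 O.
18.89 wt% Al2O3 ÷ 101.961 g/mol = 0.18527 mol, giving 0.37054 Al and 0.55581 O.
65.76 wt% SiO2 ÷ 60.083 g/mol = 1.09449 mol, giving 1.09449 Si and 2.18898 O.
Oxygen sums to 2.92927; scaling by 8/2.92927 = 2.73106 puts the formula on 8 O.
K: 0.24312 × 2.73106 = 0.664 atoms per formula unit.

0.664 K apfu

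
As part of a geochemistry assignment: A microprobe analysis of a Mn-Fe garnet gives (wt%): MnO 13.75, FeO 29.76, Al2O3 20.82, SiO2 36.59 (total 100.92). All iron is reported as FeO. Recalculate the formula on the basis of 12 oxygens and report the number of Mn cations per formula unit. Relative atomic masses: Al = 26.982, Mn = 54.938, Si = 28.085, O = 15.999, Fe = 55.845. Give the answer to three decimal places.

0.954 Mn apfu

13.75 wt% MnO ÷ 70.937 g/mol = 0.19383 mol, giving 0.19383 Mn and 0.19383 O.
29.76 wt% FeO ÷ 71.844 g/mol = 0.41423 mol, giving 0.41423 Fe and 0.41423 O.
20.82 wt% Al2O3 ÷ 101.961 g/mol = 0.20420 mol, giving 0.40840 Al and 0.61260 O.
36.59 wt% SiO2 ÷ 60.083 g/mol = 0.60899 mol, giving 0.60899 Si and 1.21798 O.
Oxygen sums to 2.43864; scaling by 12/2.43864 = 4.92078 puts the formula on 12 O.
Mn: 0.19383 × 4.92078 = 0.954 atoms per formula unit.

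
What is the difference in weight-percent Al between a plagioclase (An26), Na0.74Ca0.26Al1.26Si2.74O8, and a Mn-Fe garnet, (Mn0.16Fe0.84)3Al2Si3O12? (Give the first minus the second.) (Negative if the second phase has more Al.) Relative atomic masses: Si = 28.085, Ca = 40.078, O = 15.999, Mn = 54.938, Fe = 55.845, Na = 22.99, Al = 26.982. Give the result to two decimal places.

1.91 percentage points

First mineral: 33.997 g Al in 266.375 g formula = 12.76 wt% Al.
Second mineral: 53.964 g Al in 497.307 g formula = 10.85 wt% Al.
12.76% − 10.85% gives a difference of 1.91 percentage points.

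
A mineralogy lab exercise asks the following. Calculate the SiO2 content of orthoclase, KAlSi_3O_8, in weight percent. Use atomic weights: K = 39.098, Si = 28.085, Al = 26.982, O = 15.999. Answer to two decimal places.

64.76 wt%

M(KAlSi_3O_8) = 278.327 g/mol; M(SiO2) = 60.083 g/mol.
Moles SiO2 per formula unit = 3 Si ÷ 1 = 3.0000.
SiO2 fraction = (3.0000 × 60.083) / 278.327 = 180.249/278.327 = 0.6476.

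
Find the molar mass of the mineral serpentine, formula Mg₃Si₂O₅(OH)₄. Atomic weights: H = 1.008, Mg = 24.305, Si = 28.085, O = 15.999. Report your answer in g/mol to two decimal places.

M = 3*24.305 + 2*28.085 + 9*15.999 + 4*1.008

277.11 g/mol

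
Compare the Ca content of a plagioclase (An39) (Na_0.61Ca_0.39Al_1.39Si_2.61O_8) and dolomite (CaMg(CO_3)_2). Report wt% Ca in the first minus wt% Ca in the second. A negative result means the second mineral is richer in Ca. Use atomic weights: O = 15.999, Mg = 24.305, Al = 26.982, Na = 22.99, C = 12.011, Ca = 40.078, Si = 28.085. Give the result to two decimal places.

-15.91 percentage points

First mineral: 15.630 g Ca in 268.453 g formula = 5.82 wt% Ca.
Second mineral: 40.078 g Ca in 184.399 g formula = 21.73 wt% Ca.
5.82% − 21.73% gives a difference of -15.91 percentage points.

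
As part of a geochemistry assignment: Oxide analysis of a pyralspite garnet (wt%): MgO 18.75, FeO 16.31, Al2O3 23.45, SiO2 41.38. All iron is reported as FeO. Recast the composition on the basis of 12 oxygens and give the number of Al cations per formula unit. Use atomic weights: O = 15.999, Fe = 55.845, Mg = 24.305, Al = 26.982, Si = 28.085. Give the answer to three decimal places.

MgO: 18.75/40.304 = 0.46521 mol → 0.46521 mol Mg, 0.46521 mol O.
FeO: 16.31/71.844 = 0.22702 mol → 0.22702 mol Fe, 0.22702 mol O.
Al2O3: 23.45/101.961 = 0.22999 mol → 0.45998 mol Al, 0.68997 mol O.
SiO2: 41.38/60.083 = 0.68871 mol → 0.68871 mol Si, 1.37742 mol O.
Total oxygen = 2.75962 mol. Normalization factor = 12/2.75962 = 4.34842.
Al per 12 O = 0.45998 × 4.34842 = 2.000.

2.000 Al apfu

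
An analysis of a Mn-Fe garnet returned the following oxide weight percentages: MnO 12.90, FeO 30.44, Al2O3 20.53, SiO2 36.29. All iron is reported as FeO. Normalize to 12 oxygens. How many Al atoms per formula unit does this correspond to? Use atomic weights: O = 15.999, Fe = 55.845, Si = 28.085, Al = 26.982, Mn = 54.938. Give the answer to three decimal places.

MnO: 12.90/70.937 = 0.18185 mol → 0.18185 mol Mn, 0.18185 mol O.
FeO: 30.44/71.844 = 0.42370 mol → 0.42370 mol Fe, 0.42370 mol O.
Al2O3: 20.53/101.961 = 0.20135 mol → 0.40270 mol Al, 0.60405 mol O.
SiO2: 36.29/60.083 = 0.60400 mol → 0.60400 mol Si, 1.20800 mol O.
Total oxygen = 2.41760 mol. Normalization factor = 12/2.41760 = 4.96360.
Al per 12 O = 0.40270 × 4.96360 = 1.999.

1.999 Al apfu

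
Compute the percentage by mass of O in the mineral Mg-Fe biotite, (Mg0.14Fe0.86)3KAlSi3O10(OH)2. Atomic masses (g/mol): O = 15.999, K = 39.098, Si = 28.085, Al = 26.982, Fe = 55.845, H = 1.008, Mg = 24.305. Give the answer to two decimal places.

Formula mass = 0.42*24.305 + 2.58*55.845 + 1*39.098 + 1*26.982 + 3*28.085 + 12*15.999 + 2*1.008 = 498.627 g/mol, of which 191.988 g is O.
So O makes up 191.988/498.627 = 0.3850 of the mass, i.e. 38.50%.

38.50 mass %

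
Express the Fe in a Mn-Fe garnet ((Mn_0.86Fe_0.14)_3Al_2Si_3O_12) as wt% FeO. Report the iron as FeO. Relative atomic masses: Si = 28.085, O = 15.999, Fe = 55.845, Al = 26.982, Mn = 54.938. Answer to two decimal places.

Molar mass of (Mn_0.86Fe_0.14)_3Al_2Si_3O_12 = 2.58×54.938 + 0.42×55.845 + 2×26.982 + 3×28.085 + 12×15.999 = 495.402 g/mol.
Each formula unit contains 0.42 Fe, equivalent to 0.42/1 = 0.4200 mol FeO.
M(FeO) = 1×55.845 + 1×15.999 = 71.844 g/mol.
Mass of FeO per formula unit = 0.4200 × 71.844 = 30.174 g.
FeO wt% = 30.174 / 495.402 × 100 = 6.09%.

6.09 wt%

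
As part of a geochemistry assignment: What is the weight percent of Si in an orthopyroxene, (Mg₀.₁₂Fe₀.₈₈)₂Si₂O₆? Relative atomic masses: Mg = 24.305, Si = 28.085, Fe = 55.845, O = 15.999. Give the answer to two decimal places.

Formula mass = 0.24×24.305 + 1.76×55.845 + 2×28.085 + 6×15.999 = 256.284 g/mol, of which 56.170 g is Si.
So Si makes up 56.170/256.284 = 0.2192 of the mass, i.e. 21.92%.

21.92 wt%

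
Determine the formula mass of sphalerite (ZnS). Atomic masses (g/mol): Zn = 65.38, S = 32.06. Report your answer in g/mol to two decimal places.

The formula mass is the sum 1(65.38) + 1(32.06).

97.44 g/mol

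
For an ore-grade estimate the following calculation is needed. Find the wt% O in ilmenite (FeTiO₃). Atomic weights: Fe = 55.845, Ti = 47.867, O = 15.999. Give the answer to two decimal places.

Formula mass = 1*55.845 + 1*47.867 + 3*15.999 = 151.709 g/mol, of which 47.997 g is O.
So O makes up 47.997/151.709 = 0.3164 of the mass, i.e. 31.64%.

31.64 mass %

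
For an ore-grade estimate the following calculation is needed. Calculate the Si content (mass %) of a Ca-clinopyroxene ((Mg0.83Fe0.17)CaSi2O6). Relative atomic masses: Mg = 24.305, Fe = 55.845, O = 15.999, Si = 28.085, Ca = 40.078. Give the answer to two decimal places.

25.31 mass %

M((Mg0.83Fe0.17)CaSi2O6) = 221.909 g/mol.
Si contributes 2 × 28.085 = 56.170 g per mole.
56.170/221.909 = 0.2531 → 25.31%.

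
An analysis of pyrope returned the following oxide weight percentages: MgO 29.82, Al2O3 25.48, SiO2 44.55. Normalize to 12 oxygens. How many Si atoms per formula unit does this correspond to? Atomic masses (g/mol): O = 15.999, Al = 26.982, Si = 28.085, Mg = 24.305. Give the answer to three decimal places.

2.993 Si apfu

29.82 wt% MgO ÷ 40.304 g/mol = 0.73988 mol, giving 0.73988 Mg and 0.73988 O.
25.48 wt% Al2O3 ÷ 101.961 g/mol = 0.24990 mol, giving 0.49980 Al and 0.74970 O.
44.55 wt% SiO2 ÷ 60.083 g/mol = 0.74147 mol, giving 0.74147 Si and 1.48294 O.
Oxygen sums to 2.97252; scaling by 12/2.97252 = 4.03698 puts the formula on 12 O.
Si: 0.74147 × 4.03698 = 2.993 atoms per formula unit.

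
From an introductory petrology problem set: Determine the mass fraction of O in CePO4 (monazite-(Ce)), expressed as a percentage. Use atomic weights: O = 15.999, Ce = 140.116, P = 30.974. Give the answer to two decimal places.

27.22 weight percent

M(CePO4) = 235.086 g/mol.
O contributes 4 × 15.999 = 63.996 g per mole.
63.996/235.086 = 0.2722 → 27.22%.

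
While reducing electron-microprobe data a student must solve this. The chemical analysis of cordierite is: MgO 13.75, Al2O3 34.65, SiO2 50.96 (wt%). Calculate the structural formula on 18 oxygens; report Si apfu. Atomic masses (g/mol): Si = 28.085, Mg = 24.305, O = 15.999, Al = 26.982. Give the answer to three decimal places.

4.994 Si apfu

MgO (M=40.304): mol = 0.34116; Mg = 0.34116, O = 0.34116.
Al2O3 (M=101.961): mol = 0.33984; Al = 0.67968, O = 1.01952.
SiO2 (M=60.083): mol = 0.84816; Si = 0.84816, O = 1.69632.
ΣO = 3.05700; factor = 18/ΣO = 5.88813.
Si apfu = 0.84816 × 5.88813 = 4.994.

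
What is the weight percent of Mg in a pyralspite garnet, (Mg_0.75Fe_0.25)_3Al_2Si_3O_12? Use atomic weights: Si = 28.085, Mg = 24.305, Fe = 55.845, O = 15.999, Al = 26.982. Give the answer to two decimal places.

M((Mg_0.75Fe_0.25)_3Al_2Si_3O_12) = 426.777 g/mol.
Mg contributes 2.25 × 24.305 = 54.686 g per mole.
54.686/426.777 = 0.1281 → 12.81%.

12.81 wt%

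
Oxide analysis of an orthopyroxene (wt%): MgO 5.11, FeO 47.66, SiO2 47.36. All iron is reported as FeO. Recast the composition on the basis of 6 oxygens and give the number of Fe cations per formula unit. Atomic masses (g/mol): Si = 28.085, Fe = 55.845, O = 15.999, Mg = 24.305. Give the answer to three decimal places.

MgO (M=40.304): mol = 0.12679; Mg = 0.12679, O = 0.12679.
FeO (M=71.844): mol = 0.66338; Fe = 0.66338, O = 0.66338.
SiO2 (M=60.083): mol = 0.78824; Si = 0.78824, O = 1.57648.
ΣO = 2.36665; factor = 6/ΣO = 2.53523.
Fe apfu = 0.66338 × 2.53523 = 1.682.

1.682 Fe apfu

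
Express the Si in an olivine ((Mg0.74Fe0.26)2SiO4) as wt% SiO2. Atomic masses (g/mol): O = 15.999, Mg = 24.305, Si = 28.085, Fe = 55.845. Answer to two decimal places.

Formula mass = 157.092 g/mol.
1 Si → 1.0000 mol SiO2 per formula unit; M(SiO2) = 60.083, so SiO2 mass = 60.083 g.
60.083/157.092 × 100 = 38.25 wt%.

38.25 wt%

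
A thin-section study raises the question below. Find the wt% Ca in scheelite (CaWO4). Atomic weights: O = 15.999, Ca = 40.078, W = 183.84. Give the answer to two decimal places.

Molar mass of CaWO4: 1×40.078 + 1×183.84 + 4×15.999 = 287.914 g/mol.
Mass of Ca per formula unit: 1 × 40.078 = 40.078 g.
Weight fraction Ca = 40.078 / 287.914 = 0.1392.

13.92 mass %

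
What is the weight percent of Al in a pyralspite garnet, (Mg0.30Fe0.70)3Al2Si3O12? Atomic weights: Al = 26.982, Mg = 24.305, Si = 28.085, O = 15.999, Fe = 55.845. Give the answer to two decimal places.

Molar mass of (Mg0.30Fe0.70)3Al2Si3O12: 0.90·24.305 + 2.10·55.845 + 2·26.982 + 3·28.085 + 12·15.999 = 469.356 g/mol.
Mass of Al per formula unit: 2 × 26.982 = 53.964 g.
Weight fraction Al = 53.964 / 469.356 = 0.1150.

11.50 weight percent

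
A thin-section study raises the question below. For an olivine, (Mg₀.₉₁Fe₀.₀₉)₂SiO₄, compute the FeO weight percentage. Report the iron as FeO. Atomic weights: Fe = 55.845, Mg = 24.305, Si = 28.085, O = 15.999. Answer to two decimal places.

M((Mg₀.₉₁Fe₀.₀₉)₂SiO₄) = 146.368 g/mol; M(FeO) = 71.844 g/mol.
Moles FeO per formula unit = 0.18 Fe ÷ 1 = 0.1800.
FeO fraction = (0.1800 × 71.844) / 146.368 = 12.932/146.368 = 0.0884.

8.84 wt%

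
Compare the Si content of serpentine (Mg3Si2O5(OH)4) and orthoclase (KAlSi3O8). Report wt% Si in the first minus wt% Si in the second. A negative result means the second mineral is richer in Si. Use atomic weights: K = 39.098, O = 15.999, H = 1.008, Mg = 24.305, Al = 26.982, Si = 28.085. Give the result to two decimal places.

-10.00 percentage points

M(Mg3Si2O5(OH)4) = 277.108 g/mol, so wt% Si = 56.170/277.108 × 100 = 20.27%.
M(KAlSi3O8) = 278.327 g/mol, so wt% Si = 84.255/278.327 × 100 = 30.27%.
20.27 − 30.27 = -10.00 pp.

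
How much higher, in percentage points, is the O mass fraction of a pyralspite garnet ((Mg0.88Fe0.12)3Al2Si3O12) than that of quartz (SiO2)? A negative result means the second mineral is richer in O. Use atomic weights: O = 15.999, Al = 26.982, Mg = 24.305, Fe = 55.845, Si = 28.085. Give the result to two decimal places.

-6.94 percentage points

M((Mg0.88Fe0.12)3Al2Si3O12) = 414.476 g/mol, so wt% O = 191.988/414.476 × 100 = 46.32%.
M(SiO2) = 60.083 g/mol, so wt% O = 31.998/60.083 × 100 = 53.26%.
46.32 − 53.26 = -6.94 pp.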